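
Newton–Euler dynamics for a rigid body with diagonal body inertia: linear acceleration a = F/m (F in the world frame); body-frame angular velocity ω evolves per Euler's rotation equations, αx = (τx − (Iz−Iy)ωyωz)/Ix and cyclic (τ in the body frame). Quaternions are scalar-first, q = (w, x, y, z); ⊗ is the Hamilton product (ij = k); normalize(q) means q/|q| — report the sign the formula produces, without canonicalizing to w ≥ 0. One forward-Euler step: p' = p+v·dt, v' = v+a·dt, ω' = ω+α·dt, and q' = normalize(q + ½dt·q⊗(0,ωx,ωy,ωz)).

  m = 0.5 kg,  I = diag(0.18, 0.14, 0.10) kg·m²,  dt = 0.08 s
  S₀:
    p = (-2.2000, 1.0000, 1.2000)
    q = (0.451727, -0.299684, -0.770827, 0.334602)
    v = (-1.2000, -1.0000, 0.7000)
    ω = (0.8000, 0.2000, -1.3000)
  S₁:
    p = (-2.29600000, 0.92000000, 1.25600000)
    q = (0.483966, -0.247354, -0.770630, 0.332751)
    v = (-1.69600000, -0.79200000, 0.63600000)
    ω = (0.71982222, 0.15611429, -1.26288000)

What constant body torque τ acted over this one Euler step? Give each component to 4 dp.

τ = (-0.1700, -0.1600, 0.0400)

ω₁ − ω₀ = (-0.08017778, -0.04388571, 0.03712000)
I·α + gyro = (-0.1700, -0.1600, 0.0400)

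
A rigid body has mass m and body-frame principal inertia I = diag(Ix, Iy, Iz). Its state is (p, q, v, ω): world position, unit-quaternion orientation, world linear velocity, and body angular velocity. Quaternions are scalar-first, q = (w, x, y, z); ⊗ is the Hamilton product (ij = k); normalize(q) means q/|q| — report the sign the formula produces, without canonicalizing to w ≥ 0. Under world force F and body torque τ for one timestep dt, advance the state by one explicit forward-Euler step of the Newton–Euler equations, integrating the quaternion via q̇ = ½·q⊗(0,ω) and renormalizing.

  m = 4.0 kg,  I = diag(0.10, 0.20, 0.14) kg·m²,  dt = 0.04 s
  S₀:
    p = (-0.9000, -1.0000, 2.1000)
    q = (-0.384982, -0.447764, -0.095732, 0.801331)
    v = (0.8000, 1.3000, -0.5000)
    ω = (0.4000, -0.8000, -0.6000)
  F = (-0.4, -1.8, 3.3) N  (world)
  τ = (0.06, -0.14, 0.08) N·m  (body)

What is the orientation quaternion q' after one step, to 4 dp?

q⊗(0,ω) = (0.5833186, 0.5445112, 0.3598596, 0.6274932)
updated quaternion q' = (-0.3732, -0.4368, -0.0885, 0.8137)

q' = (-0.3732, -0.4368, -0.0885, 0.8137)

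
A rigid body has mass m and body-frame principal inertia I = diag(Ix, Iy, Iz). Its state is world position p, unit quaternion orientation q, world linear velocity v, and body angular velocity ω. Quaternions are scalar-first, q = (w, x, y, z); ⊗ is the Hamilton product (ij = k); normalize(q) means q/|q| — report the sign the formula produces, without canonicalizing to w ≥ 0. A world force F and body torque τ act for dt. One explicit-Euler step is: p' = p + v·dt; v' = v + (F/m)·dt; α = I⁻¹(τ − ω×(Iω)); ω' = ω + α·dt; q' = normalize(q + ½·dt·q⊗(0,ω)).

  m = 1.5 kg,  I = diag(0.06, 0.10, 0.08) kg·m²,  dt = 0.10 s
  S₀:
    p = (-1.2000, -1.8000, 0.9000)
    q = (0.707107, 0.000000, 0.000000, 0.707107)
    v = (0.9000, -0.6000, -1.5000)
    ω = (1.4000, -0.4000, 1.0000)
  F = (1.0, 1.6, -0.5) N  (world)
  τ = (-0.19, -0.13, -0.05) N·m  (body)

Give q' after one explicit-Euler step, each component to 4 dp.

q' = (0.6691, 0.0634, 0.0352, 0.7396)

2q̇ = q⊗(0,ω) = (-0.7071070, 1.2727926, 0.7071070, 0.7071070)
q' = normalize(q + ½dt·q⊗(0,ω)) = (0.6691, 0.0634, 0.0352, 0.7396)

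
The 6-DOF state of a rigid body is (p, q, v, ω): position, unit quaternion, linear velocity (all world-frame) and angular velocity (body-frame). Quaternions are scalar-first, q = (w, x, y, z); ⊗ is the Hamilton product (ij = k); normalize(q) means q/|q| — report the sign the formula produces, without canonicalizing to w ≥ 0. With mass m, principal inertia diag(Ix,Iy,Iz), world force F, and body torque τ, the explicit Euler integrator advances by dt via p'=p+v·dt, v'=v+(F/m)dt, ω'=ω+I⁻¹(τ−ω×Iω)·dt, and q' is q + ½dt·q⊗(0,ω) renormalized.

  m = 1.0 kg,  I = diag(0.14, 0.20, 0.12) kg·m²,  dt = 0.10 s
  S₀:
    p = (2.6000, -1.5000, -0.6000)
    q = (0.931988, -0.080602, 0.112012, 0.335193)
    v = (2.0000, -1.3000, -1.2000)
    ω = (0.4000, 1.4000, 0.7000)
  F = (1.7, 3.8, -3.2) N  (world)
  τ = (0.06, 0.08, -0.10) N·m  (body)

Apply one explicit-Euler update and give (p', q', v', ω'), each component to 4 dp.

new position p' = (2.8000, -1.6300, -0.7200)
v' = v + a·dt = (2.1700, -0.9200, -1.5200)
gyro term ω×Iω = (-0.0784, 0.0056, 0.0336)
(τ − ω×Iω)/I = (0.9886, 0.3720, -1.1133)
ω + α·dt = (0.4989, 1.4372, 0.5887)
Hamilton product q⊗(0,ω) = (-0.3592111, -0.0180666, 1.4952818, 0.4947440)
updated quaternion q' = (0.9111, -0.0812, 0.1862, 0.3588)

p' = (2.8000, -1.6300, -0.7200)
q' = (0.9111, -0.0812, 0.1862, 0.3588)
v' = (2.1700, -0.9200, -1.5200)
ω' = (0.4989, 1.4372, 0.5887)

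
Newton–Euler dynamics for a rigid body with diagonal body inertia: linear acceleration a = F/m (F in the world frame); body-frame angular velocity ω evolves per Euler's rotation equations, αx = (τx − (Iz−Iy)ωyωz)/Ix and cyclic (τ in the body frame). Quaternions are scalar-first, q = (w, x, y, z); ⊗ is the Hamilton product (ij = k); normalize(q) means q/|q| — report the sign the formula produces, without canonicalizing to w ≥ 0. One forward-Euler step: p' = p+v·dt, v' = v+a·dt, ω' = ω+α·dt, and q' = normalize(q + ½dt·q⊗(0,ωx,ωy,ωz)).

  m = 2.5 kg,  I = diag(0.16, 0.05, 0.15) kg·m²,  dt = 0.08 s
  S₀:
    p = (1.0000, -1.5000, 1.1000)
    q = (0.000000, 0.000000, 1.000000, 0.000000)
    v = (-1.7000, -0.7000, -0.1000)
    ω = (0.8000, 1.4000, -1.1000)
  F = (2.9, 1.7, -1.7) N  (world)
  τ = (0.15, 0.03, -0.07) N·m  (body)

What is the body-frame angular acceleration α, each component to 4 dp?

α = (1.9000, 0.7760, 0.3547)

gyro term ω×Iω = (-0.1540, -0.0088, -0.1232)
(τ − ω×Iω)/I = (1.9000, 0.7760, 0.3547)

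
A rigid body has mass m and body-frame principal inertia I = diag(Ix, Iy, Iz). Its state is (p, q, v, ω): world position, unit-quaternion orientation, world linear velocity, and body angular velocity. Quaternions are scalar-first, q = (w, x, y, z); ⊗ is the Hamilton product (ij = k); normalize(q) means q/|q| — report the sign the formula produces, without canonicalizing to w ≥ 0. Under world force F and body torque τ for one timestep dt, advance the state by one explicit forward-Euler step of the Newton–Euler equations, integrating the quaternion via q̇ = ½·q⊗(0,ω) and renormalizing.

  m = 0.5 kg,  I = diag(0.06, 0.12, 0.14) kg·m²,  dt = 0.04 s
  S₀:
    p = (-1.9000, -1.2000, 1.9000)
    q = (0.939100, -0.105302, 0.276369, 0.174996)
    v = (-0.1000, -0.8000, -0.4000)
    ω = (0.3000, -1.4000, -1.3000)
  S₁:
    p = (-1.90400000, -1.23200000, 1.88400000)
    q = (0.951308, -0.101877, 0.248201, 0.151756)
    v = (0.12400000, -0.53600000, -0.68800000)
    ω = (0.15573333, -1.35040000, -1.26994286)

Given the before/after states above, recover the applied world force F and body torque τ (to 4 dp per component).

rate change Δω = (-0.14426667, 0.04960000, 0.03005714)
gyro term ω₀×Iω₀ = (0.0364, 0.0312, -0.0252)
τ = I·(Δω/dt) + ω₀×(Iω₀) = (-0.1800, 0.1800, 0.0800)
Δv = v₁−v₀ = (0.22400000, 0.26400000, -0.28800000)
F = m·Δv/dt = (2.8000, 3.3000, -3.6000)

F = (2.8000, 3.3000, -3.6000)
τ = (-0.1800, 0.1800, 0.0800)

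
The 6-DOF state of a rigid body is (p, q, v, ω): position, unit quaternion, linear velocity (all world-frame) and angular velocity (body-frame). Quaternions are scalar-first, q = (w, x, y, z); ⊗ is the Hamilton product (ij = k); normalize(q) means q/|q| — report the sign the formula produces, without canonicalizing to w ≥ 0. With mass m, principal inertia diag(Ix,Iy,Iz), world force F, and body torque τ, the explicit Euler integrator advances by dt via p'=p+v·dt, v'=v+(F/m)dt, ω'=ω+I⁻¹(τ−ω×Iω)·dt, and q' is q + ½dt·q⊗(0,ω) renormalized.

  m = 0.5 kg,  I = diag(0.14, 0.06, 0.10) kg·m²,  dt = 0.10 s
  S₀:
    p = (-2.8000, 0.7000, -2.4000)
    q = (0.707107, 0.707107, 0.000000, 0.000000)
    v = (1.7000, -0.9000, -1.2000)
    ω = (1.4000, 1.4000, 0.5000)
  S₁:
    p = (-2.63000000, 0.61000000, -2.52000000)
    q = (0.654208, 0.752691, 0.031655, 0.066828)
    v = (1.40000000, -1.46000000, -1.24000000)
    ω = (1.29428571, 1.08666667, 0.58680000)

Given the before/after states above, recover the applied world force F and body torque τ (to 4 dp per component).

velocity change Δv = (-0.30000000, -0.56000000, -0.04000000)
F = m·Δv/dt = (-1.5000, -2.8000, -0.2000)
Δω = ω₁−ω₀ = (-0.10571429, -0.31333333, 0.08680000)
applied torque τ = (-0.1200, -0.1600, -0.0700)

F = (-1.5000, -2.8000, -0.2000)
τ = (-0.1200, -0.1600, -0.0700)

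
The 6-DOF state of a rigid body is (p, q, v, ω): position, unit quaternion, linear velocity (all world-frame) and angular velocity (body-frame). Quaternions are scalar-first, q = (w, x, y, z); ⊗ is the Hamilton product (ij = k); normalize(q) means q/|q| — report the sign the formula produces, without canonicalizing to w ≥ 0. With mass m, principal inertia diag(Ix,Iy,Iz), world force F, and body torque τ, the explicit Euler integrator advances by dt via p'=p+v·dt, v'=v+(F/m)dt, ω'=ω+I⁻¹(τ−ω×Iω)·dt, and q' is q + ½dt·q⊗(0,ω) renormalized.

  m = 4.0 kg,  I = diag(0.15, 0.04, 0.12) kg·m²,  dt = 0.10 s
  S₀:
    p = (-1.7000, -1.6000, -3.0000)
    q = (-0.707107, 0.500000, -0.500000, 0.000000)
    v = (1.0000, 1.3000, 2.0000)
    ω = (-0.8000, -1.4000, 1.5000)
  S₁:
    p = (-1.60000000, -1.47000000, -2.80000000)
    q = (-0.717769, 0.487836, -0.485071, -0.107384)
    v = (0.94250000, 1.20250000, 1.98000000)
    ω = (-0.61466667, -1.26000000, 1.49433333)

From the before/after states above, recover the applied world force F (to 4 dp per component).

velocity change Δv = (-0.05750000, -0.09750000, -0.02000000)
applied force F = (-2.3000, -3.9000, -0.8000)

F = (-2.3000, -3.9000, -0.8000)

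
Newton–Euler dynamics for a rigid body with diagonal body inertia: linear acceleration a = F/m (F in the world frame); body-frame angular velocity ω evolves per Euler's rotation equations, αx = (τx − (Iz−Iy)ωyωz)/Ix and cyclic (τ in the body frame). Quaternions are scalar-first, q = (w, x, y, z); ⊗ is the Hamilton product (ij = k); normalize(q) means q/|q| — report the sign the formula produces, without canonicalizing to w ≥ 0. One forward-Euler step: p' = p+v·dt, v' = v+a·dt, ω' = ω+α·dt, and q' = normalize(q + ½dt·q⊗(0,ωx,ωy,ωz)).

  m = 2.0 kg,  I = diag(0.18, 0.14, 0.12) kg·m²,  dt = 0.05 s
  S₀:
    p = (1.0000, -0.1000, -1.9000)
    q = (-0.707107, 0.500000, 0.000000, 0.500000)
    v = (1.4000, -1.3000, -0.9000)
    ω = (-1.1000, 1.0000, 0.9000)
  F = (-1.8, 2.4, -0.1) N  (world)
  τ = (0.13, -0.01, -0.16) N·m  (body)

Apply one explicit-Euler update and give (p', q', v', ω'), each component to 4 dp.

p' = (1.0700, -0.1650, -1.9450)
q' = (-0.7039, 0.5065, -0.0426, 0.4961)
v' = (1.3550, -1.2400, -0.9025)
ω' = (-1.0589, 1.0176, 0.8150)

a = (-0.9000, 1.2000, -0.0500)
p' = p + v·dt = (1.0700, -0.1650, -1.9450)
new velocity v' = (1.3550, -1.2400, -0.9025)
α = I⁻¹(τ − ω×Iω) = (0.8222, 0.3529, -1.7000)
new body rate ω' = (-1.0589, 1.0176, 0.8150)
Hamilton product q⊗(0,ω) = (0.1000000, 0.2778177, -1.7071070, -0.1363963)
updated quaternion q' = (-0.7039, 0.5065, -0.0426, 0.4961)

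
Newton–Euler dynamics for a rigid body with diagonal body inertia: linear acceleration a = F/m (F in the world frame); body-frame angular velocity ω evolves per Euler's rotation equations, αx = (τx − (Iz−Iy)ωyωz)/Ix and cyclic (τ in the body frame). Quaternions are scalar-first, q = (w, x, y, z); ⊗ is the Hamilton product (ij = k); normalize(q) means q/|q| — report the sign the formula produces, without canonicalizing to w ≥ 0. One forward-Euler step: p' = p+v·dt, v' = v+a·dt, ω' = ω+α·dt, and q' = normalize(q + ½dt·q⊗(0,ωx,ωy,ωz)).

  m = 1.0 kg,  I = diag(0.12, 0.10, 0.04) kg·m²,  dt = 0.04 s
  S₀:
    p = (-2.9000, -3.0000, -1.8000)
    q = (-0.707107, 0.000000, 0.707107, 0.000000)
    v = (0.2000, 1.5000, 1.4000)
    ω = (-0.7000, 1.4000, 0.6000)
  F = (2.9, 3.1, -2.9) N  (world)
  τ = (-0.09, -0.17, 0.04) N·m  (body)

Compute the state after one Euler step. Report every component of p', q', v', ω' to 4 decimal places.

p' = (-2.8920, -2.9400, -1.7440)
q' = (-0.7265, 0.0184, 0.6869, 0.0014)
v' = (0.3160, 1.6240, 1.2840)
ω' = (-0.7132, 1.3454, 0.6204)

ω×(Iω) gyroscopic = (-0.0504, -0.0336, 0.0196)
(τ − ω×Iω)/I = (-0.3300, -1.3640, 0.5100)
ω' = ω + α·dt = (-0.7132, 1.3454, 0.6204)
Hamilton product q⊗(0,ω) = (-0.9899498, 0.9192391, -0.9899498, 0.0707107)
q + ½dt·q⊗(0,ω), renormalized = (-0.7265, 0.0184, 0.6869, 0.0014)
p + v·dt = (-2.8920, -2.9400, -1.7440)
v' = v + a·dt = (0.3160, 1.6240, 1.2840)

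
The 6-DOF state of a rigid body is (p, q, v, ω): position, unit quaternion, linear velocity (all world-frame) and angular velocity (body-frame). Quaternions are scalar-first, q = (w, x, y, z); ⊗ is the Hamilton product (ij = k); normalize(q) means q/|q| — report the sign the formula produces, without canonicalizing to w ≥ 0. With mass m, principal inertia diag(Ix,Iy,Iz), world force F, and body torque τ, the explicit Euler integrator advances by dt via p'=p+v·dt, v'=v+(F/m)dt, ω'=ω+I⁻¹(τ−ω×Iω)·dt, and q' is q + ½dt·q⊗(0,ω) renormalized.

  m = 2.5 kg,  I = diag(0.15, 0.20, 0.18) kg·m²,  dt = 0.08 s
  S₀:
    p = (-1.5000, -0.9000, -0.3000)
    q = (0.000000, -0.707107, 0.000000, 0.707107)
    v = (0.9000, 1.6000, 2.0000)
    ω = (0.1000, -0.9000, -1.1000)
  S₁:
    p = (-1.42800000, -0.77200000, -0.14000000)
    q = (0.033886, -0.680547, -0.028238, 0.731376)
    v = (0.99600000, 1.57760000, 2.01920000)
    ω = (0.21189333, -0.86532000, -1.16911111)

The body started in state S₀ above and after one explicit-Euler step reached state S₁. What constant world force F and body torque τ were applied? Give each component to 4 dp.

Δv = v₁−v₀ = (0.09600000, -0.02240000, 0.01920000)
m·(v₁−v₀)/dt = (3.0000, -0.7000, 0.6000)
rate change Δω = (0.11189333, 0.03468000, -0.06911111)
I·α + gyro = (0.1900, 0.0900, -0.1600)

F = (3.0000, -0.7000, 0.6000)
τ = (0.1900, 0.0900, -0.1600)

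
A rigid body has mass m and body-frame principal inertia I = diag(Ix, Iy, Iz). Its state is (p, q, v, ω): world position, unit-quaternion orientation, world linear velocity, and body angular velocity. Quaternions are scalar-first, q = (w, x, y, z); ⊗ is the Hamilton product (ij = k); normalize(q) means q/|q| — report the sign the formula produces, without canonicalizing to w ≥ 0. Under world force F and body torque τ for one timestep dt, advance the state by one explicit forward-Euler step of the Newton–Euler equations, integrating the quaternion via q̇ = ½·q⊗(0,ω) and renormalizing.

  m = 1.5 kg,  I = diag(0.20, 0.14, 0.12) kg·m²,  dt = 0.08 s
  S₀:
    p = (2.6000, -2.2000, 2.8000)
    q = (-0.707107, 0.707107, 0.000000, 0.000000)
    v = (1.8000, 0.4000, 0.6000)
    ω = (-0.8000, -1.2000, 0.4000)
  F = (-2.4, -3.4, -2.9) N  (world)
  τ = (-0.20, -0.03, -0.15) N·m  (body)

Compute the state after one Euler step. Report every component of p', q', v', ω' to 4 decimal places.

a = F/m = (-1.6000, -2.2667, -1.9333)
p' = p + v·dt = (2.7440, -2.1680, 2.8480)
v + (F/m)dt = (1.6720, 0.2187, 0.4453)
(τ − ω×Iω)/I = (-1.0480, -0.0314, -0.7700)
new body rate ω' = (-0.8838, -1.2025, 0.3384)
Hamilton product q⊗(0,ω) = (0.5656856, 0.5656856, 0.5656856, -1.1313712)
q' = normalize(q + ½dt·q⊗(0,ω)) = (-0.6833, 0.7284, 0.0226, -0.0452)

p' = (2.7440, -2.1680, 2.8480)
q' = (-0.6833, 0.7284, 0.0226, -0.0452)
v' = (1.6720, 0.2187, 0.4453)
ω' = (-0.8838, -1.2025, 0.3384)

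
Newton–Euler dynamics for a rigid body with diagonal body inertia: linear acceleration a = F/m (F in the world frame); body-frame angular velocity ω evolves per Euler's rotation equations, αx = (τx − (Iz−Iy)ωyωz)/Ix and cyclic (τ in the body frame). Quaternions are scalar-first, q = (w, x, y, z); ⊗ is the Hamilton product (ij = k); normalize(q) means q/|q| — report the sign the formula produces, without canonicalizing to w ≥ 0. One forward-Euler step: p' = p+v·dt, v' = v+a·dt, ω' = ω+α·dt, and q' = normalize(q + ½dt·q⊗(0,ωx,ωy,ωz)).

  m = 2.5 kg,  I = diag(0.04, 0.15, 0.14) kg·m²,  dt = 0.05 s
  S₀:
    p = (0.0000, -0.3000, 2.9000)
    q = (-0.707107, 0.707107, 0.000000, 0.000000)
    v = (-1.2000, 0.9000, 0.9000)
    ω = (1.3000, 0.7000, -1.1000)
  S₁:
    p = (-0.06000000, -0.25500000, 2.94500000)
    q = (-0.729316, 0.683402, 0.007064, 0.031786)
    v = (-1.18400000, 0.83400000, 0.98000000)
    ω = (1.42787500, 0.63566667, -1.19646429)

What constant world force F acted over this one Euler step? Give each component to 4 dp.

F = (0.8000, -3.3000, 4.0000)

velocity change Δv = (0.01600000, -0.06600000, 0.08000000)
m·(v₁−v₀)/dt = (0.8000, -3.3000, 4.0000)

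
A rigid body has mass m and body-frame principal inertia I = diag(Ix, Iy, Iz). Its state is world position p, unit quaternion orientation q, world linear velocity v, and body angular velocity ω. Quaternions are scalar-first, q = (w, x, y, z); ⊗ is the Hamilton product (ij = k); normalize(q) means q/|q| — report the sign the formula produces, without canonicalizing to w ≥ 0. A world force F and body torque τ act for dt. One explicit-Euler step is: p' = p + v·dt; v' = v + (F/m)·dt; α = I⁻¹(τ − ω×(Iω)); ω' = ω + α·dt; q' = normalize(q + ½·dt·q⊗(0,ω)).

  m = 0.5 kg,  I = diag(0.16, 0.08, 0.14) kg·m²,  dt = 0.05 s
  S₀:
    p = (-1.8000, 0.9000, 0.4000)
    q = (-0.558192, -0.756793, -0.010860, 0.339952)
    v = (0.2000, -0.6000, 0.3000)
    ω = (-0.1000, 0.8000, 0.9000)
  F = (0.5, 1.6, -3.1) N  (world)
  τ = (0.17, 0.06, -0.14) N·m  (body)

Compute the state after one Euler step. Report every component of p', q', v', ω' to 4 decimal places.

precession coupling ω×(Iω) = (0.0432, -0.0018, 0.0064)
(τ − ω×Iω)/I = (0.7925, 0.7725, -1.0457)
ω' = ω + α·dt = (-0.0604, 0.8386, 0.8477)
q⊗(0,ω) = (-0.3729481, -0.2259164, 0.2005649, -1.1088932)
q + ½dt·q⊗(0,ω), renormalized = (-0.5673, -0.7621, -0.0058, 0.3121)
linear accel F/m = (1.0000, 3.2000, -6.2000)
p' = p + v·dt = (-1.7900, 0.8700, 0.4150)
v + (F/m)dt = (0.2500, -0.4400, -0.0100)

p' = (-1.7900, 0.8700, 0.4150)
q' = (-0.5673, -0.7621, -0.0058, 0.3121)
v' = (0.2500, -0.4400, -0.0100)
ω' = (-0.0604, 0.8386, 0.8477)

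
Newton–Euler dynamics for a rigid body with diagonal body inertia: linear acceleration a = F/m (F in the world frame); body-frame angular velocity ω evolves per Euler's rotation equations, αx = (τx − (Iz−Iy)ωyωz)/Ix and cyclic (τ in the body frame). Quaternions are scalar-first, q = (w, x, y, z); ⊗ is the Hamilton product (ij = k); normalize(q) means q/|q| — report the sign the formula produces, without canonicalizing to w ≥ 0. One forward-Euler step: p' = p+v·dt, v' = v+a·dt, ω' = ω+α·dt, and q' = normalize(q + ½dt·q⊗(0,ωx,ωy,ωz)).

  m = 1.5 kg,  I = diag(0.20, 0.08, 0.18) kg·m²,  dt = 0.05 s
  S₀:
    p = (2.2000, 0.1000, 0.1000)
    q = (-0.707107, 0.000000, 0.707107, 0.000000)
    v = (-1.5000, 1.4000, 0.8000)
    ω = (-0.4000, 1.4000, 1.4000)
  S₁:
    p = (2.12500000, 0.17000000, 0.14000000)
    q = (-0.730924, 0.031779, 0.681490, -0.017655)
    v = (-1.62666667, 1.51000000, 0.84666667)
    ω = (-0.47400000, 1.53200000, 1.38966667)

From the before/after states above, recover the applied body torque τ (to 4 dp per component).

rate change Δω = (-0.07400000, 0.13200000, -0.01033333)
precession coupling = (0.1960, -0.0112, 0.0672)
τ = I·(Δω/dt) + ω₀×(Iω₀) = (-0.1000, 0.2000, 0.0300)

τ = (-0.1000, 0.2000, 0.0300)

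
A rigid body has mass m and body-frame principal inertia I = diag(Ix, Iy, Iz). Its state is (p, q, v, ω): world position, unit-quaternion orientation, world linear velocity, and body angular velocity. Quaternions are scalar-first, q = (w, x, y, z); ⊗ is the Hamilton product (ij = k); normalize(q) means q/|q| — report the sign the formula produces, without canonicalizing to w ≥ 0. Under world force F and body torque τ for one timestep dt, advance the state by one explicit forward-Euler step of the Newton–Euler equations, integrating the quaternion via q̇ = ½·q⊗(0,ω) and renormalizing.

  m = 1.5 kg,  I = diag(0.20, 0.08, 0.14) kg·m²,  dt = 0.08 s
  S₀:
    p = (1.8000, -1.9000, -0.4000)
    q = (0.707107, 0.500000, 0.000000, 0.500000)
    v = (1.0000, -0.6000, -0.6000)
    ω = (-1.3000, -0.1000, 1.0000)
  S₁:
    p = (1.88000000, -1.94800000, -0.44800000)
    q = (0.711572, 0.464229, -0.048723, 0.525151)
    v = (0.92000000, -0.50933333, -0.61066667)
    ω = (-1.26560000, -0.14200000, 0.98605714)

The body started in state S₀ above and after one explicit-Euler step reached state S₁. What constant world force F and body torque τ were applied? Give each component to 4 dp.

F = (-1.5000, 1.7000, -0.2000)
τ = (0.0800, -0.1200, -0.0400)

ω₁ − ω₀ = (0.03440000, -0.04200000, -0.01394286)
precession coupling = (-0.0060, -0.0780, -0.0156)
applied torque τ = (0.0800, -0.1200, -0.0400)
Δv = v₁−v₀ = (-0.08000000, 0.09066667, -0.01066667)
F = m·Δv/dt = (-1.5000, 1.7000, -0.2000)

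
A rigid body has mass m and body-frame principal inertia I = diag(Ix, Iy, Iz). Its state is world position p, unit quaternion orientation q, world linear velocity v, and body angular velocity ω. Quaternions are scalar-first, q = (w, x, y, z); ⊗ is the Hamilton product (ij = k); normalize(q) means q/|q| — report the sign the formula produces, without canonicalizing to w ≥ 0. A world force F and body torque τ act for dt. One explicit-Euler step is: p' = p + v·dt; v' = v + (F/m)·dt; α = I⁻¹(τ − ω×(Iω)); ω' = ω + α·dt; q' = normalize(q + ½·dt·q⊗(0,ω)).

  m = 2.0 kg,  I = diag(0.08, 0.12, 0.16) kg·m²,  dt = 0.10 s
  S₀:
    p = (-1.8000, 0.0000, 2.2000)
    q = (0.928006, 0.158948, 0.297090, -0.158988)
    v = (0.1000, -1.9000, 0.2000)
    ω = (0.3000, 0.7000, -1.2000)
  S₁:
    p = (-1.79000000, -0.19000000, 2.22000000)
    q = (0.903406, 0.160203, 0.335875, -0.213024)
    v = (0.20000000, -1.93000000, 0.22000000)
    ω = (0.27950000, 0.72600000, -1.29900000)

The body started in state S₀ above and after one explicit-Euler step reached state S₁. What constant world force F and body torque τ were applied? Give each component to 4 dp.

ω₁ − ω₀ = (-0.02050000, 0.02600000, -0.09900000)
gyro term ω₀×Iω₀ = (-0.0336, 0.0288, 0.0084)
τ = I·(Δω/dt) + ω₀×(Iω₀) = (-0.0500, 0.0600, -0.1500)
v₁ − v₀ = (0.10000000, -0.03000000, 0.02000000)
m·(v₁−v₀)/dt = (2.0000, -0.6000, 0.4000)

F = (2.0000, -0.6000, 0.4000)
τ = (-0.0500, 0.0600, -0.1500)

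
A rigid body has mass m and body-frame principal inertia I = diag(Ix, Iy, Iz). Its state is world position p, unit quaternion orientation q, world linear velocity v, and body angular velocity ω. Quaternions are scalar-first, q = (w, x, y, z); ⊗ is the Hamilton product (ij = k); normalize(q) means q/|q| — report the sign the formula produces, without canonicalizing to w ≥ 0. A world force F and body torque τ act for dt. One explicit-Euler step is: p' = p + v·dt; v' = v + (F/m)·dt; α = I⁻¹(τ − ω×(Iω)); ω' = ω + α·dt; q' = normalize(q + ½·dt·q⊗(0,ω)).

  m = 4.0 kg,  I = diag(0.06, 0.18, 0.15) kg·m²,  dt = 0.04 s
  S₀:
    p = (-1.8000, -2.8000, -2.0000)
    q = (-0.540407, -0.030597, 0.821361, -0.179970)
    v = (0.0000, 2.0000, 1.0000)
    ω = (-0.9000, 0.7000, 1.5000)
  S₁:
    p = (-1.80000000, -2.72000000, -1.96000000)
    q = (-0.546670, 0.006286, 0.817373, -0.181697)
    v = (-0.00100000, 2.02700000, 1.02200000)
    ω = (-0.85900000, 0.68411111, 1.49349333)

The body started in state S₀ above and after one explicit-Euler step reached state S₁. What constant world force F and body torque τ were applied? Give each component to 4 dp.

F = (-0.1000, 2.7000, 2.2000)
τ = (0.0300, 0.0500, -0.1000)

v₁ − v₀ = (-0.00100000, 0.02700000, 0.02200000)
m·(v₁−v₀)/dt = (-0.1000, 2.7000, 2.2000)
Δω = ω₁−ω₀ = (0.04100000, -0.01588889, -0.00650667)
gyro term ω₀×Iω₀ = (-0.0315, 0.1215, -0.0756)
τ = I·(Δω/dt) + ω₀×(Iω₀) = (0.0300, 0.0500, -0.1000)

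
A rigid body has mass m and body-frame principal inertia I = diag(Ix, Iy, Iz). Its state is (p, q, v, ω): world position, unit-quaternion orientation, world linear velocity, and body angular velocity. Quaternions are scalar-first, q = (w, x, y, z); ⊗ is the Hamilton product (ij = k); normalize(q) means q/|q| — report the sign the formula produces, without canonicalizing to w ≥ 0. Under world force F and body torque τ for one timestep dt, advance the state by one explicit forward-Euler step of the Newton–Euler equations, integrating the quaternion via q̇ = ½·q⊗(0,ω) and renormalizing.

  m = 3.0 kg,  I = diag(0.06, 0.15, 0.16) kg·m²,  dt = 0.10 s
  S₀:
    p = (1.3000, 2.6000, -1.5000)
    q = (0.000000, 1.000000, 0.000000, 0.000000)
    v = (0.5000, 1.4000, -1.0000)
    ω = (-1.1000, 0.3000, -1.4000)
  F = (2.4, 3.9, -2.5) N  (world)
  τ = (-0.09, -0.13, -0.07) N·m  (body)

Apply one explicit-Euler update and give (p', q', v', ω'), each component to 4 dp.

p' = (1.3500, 2.7400, -1.6000)
q' = (0.0548, 0.9959, 0.0697, 0.0149)
v' = (0.5800, 1.5300, -1.0833)
ω' = (-1.2430, 0.3160, -1.4252)

precession coupling ω×(Iω) = (-0.0042, -0.1540, -0.0297)
(τ − ω×Iω)/I = (-1.4300, 0.1600, -0.2519)
ω + α·dt = (-1.2430, 0.3160, -1.4252)
q⊗(0,ω) = (1.1000000, 0.0000000, 1.4000000, 0.3000000)
q' = normalize(q + ½dt·q⊗(0,ω)) = (0.0548, 0.9959, 0.0697, 0.0149)
p + v·dt = (1.3500, 2.7400, -1.6000)
new velocity v' = (0.5800, 1.5300, -1.0833)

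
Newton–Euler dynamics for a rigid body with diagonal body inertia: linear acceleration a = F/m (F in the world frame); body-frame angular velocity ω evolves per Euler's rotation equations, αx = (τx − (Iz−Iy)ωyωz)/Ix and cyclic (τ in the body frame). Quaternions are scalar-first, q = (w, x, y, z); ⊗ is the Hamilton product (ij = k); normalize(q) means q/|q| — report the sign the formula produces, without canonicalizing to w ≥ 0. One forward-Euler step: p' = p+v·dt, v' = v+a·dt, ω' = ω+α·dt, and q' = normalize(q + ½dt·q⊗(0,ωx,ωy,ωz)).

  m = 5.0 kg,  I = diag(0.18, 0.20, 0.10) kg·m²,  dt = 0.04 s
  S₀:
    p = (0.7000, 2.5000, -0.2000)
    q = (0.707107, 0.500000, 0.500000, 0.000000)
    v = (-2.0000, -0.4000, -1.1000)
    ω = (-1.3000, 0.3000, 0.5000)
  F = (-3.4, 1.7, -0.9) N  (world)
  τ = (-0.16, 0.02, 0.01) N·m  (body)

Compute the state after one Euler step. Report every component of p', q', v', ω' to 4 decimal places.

a = (-0.6800, 0.3400, -0.1800)
p' = p + v·dt = (0.6200, 2.4840, -0.2440)
v' = v + a·dt = (-2.0272, -0.3864, -1.1072)
(τ − ω×Iω)/I = (-0.8056, 0.3600, 0.1780)
ω + α·dt = (-1.3322, 0.3144, 0.5071)
Hamilton product q⊗(0,ω) = (0.5000000, -0.6692391, -0.0378679, 1.1535535)
q' = normalize(q + ½dt·q⊗(0,ω)) = (0.7168, 0.4864, 0.4990, 0.0231)

p' = (0.6200, 2.4840, -0.2440)
q' = (0.7168, 0.4864, 0.4990, 0.0231)
v' = (-2.0272, -0.3864, -1.1072)
ω' = (-1.3322, 0.3144, 0.5071)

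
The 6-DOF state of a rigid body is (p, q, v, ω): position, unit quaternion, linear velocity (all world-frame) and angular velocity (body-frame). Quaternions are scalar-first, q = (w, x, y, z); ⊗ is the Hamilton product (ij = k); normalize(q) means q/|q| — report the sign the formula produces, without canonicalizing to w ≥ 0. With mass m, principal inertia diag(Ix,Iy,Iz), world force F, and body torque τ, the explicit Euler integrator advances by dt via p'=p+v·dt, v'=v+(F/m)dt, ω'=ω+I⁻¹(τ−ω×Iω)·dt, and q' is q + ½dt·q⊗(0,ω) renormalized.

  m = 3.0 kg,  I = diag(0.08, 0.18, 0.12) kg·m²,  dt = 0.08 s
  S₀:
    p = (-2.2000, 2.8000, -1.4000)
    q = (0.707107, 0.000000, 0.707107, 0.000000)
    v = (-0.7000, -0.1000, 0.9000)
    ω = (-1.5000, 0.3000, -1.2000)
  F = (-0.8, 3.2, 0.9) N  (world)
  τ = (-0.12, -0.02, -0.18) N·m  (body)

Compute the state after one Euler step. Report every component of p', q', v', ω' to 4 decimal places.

precession coupling ω×(Iω) = (0.0216, -0.0720, -0.0450)
α = I⁻¹(τ − ω×Iω) = (-1.7700, 0.2889, -1.1250)
ω + α·dt = (-1.6416, 0.3231, -1.2900)
q⊗(0,ω) = (-0.2121321, -1.9091889, 0.2121321, 0.2121321)
q + ½dt·q⊗(0,ω), renormalized = (0.6965, -0.0761, 0.7134, 0.0085)
new position p' = (-2.2560, 2.7920, -1.3280)
v + (F/m)dt = (-0.7213, -0.0147, 0.9240)

p' = (-2.2560, 2.7920, -1.3280)
q' = (0.6965, -0.0761, 0.7134, 0.0085)
v' = (-0.7213, -0.0147, 0.9240)
ω' = (-1.6416, 0.3231, -1.2900)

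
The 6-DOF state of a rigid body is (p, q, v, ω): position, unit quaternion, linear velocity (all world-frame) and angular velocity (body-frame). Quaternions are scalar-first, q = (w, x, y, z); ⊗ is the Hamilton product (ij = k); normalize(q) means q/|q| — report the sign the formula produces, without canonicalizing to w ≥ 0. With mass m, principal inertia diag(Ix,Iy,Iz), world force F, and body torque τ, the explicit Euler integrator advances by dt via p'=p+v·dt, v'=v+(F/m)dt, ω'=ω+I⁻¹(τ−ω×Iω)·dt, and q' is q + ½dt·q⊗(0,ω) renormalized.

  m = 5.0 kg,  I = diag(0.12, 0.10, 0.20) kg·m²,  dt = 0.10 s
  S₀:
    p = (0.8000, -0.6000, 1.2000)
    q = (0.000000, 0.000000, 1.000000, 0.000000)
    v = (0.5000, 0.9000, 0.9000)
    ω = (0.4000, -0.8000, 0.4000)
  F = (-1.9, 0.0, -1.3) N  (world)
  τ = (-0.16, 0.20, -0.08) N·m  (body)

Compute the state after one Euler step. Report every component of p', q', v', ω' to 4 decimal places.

precession coupling ω×(Iω) = (-0.0320, -0.0128, 0.0064)
angular accel α = (-1.0667, 2.1280, -0.4320)
new body rate ω' = (0.2933, -0.5872, 0.3568)
q⊗(0,ω) = (0.8000000, 0.4000000, 0.0000000, -0.4000000)
q + ½dt·q⊗(0,ω), renormalized = (0.0400, 0.0200, 0.9988, -0.0200)
a = (-0.3800, 0.0000, -0.2600)
p' = p + v·dt = (0.8500, -0.5100, 1.2900)
v' = v + a·dt = (0.4620, 0.9000, 0.8740)

p' = (0.8500, -0.5100, 1.2900)
q' = (0.0400, 0.0200, 0.9988, -0.0200)
v' = (0.4620, 0.9000, 0.8740)
ω' = (0.2933, -0.5872, 0.3568)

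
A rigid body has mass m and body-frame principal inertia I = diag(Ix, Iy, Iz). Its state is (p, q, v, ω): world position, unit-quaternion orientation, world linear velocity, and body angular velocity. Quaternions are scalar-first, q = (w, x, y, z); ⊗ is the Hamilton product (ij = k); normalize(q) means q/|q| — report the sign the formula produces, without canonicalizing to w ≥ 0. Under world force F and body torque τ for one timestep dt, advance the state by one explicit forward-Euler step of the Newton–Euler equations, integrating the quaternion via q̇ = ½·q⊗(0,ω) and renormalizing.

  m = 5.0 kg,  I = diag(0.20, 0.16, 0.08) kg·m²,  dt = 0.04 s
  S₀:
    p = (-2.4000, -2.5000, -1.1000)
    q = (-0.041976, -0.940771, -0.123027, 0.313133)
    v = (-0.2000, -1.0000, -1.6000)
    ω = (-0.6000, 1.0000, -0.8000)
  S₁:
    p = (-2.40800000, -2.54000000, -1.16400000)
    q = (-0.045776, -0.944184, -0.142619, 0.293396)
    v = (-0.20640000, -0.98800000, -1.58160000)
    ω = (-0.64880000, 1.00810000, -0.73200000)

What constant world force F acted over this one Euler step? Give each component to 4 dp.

v₁ − v₀ = (-0.00640000, 0.01200000, 0.01840000)
F = m·Δv/dt = (-0.8000, 1.5000, 2.3000)

F = (-0.8000, 1.5000, 2.3000)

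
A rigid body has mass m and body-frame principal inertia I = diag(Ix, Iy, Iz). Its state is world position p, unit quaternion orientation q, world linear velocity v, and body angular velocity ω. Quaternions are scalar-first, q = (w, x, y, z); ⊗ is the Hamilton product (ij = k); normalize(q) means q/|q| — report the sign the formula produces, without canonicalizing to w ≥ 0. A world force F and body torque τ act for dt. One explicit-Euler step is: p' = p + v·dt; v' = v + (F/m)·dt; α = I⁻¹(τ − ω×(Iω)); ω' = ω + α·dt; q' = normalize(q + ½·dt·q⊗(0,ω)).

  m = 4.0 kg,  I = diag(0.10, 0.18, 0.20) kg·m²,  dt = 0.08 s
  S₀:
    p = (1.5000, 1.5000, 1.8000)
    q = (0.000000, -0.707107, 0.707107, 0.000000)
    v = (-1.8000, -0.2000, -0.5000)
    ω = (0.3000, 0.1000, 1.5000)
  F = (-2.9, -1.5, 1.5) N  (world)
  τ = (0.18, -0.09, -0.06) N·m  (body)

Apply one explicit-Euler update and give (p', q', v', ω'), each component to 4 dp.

a = (-0.7250, -0.3750, 0.3750)
new position p' = (1.3560, 1.4840, 1.7600)
v' = v + a·dt = (-1.8580, -0.2300, -0.4700)
(τ − ω×Iω)/I = (1.7700, -0.2500, -0.3120)
new body rate ω' = (0.4416, 0.0800, 1.4750)
Hamilton product q⊗(0,ω) = (0.1414214, 1.0606605, 1.0606605, -0.2828428)
updated quaternion q' = (0.0056, -0.6634, 0.7481, -0.0113)

p' = (1.3560, 1.4840, 1.7600)
q' = (0.0056, -0.6634, 0.7481, -0.0113)
v' = (-1.8580, -0.2300, -0.4700)
ω' = (0.4416, 0.0800, 1.4750)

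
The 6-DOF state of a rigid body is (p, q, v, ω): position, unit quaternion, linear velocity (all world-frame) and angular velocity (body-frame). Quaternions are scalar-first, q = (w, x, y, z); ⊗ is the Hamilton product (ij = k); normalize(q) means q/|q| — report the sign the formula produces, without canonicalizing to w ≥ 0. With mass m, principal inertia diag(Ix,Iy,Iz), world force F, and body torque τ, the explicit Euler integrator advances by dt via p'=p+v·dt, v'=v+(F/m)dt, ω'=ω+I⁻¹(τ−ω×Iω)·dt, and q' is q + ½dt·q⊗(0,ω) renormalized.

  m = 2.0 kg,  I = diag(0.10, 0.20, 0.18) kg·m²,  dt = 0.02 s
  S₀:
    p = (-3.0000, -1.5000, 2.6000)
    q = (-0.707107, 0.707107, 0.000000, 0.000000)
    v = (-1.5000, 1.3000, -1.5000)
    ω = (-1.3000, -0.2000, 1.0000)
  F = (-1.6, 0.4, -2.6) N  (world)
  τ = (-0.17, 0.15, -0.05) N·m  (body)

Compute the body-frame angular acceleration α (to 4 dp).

α = (-1.7400, 0.2300, -0.4222)

ω×(Iω) gyroscopic = (0.0040, 0.1040, 0.0260)
angular accel α = (-1.7400, 0.2300, -0.4222)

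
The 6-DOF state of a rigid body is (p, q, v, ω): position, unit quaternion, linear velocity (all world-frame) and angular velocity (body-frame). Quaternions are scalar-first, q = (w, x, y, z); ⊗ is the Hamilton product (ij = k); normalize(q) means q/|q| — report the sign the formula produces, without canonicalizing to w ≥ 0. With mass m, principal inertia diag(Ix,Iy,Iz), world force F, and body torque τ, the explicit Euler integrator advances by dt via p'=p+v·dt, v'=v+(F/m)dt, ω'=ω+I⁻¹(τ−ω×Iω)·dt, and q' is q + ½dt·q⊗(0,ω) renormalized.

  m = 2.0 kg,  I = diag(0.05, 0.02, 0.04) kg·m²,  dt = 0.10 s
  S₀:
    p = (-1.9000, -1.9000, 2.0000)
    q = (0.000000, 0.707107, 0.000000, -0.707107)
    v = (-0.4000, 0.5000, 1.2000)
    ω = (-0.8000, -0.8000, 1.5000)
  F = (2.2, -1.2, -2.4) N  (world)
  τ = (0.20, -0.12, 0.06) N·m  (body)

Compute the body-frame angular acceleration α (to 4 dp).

α = (4.4800, -5.4000, 1.9800)

gyro term ω×Iω = (-0.0240, -0.0120, -0.0192)
(τ − ω×Iω)/I = (4.4800, -5.4000, 1.9800)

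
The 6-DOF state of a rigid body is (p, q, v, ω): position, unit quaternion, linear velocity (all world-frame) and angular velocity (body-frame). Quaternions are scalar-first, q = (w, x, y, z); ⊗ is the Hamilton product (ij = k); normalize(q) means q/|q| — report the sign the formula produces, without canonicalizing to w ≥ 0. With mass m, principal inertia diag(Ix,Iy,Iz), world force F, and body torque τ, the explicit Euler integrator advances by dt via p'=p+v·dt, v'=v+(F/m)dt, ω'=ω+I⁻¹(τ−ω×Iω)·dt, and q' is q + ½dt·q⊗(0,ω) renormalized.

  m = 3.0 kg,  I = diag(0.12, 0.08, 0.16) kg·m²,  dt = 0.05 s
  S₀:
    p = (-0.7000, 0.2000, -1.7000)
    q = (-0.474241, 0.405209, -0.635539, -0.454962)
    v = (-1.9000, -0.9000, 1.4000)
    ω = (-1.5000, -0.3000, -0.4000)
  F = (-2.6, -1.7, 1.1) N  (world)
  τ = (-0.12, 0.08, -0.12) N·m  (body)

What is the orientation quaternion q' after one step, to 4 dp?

q' = (-0.4680, 0.4256, -0.6104, -0.4767)

2q̇ = q⊗(0,ω) = (0.2351670, 0.8290885, 0.9867989, -0.8851748)
updated quaternion q' = (-0.4680, 0.4256, -0.6104, -0.4767)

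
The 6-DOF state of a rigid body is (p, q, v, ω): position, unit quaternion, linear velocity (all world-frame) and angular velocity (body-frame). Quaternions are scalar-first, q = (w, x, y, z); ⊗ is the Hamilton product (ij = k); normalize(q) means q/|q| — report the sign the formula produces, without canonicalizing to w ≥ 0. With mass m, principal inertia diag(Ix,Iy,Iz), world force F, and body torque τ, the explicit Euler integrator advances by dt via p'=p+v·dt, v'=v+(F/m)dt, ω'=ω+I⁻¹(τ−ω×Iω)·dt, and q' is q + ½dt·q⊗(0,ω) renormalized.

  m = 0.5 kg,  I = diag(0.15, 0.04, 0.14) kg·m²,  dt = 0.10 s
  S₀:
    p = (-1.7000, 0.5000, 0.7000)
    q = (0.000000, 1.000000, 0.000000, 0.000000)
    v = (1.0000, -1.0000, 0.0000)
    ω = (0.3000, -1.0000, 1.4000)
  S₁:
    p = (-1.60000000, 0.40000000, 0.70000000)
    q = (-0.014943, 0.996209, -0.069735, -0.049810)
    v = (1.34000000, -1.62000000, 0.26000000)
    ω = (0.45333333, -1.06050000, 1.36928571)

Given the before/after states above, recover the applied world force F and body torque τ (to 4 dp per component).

F = (1.7000, -3.1000, 1.3000)
τ = (0.0900, -0.0200, -0.0100)

velocity change Δv = (0.34000000, -0.62000000, 0.26000000)
F = m·Δv/dt = (1.7000, -3.1000, 1.3000)
Δω = ω₁−ω₀ = (0.15333333, -0.06050000, -0.03071429)
applied torque τ = (0.0900, -0.0200, -0.0100)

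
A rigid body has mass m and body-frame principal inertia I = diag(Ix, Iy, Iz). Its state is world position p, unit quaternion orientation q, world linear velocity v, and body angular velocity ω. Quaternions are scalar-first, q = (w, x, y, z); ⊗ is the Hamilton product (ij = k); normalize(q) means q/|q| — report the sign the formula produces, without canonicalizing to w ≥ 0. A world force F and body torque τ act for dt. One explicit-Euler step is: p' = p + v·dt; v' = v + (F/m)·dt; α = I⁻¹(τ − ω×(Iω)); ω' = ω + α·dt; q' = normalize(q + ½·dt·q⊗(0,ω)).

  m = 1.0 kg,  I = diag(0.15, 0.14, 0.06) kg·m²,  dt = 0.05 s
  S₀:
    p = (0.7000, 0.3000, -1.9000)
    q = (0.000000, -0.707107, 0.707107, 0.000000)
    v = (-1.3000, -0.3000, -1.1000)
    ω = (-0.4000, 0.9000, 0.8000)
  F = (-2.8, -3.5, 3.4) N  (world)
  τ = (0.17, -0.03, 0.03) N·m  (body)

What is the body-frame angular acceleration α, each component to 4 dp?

precession coupling ω×(Iω) = (-0.0576, -0.0288, 0.0036)
angular accel α = (1.5173, -0.0086, 0.4400)

α = (1.5173, -0.0086, 0.4400)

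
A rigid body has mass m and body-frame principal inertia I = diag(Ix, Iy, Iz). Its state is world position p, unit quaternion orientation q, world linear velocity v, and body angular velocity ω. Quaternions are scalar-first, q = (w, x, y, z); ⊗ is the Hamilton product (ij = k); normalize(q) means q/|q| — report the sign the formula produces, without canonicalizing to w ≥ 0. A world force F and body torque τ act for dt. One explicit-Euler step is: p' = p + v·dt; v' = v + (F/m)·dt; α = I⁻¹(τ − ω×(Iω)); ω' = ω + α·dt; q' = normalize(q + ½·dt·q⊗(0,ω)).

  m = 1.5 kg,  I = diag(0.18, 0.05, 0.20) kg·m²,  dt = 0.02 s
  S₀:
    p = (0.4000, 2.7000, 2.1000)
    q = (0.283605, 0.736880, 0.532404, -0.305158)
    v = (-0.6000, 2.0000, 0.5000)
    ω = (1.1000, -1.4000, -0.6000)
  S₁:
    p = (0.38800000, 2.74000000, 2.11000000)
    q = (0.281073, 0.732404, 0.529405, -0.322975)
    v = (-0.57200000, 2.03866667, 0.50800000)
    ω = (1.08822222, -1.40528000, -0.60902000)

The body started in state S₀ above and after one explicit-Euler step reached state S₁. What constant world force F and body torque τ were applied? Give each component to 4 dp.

Δv = v₁−v₀ = (0.02800000, 0.03866667, 0.00800000)
F = m·Δv/dt = (2.1000, 2.9000, 0.6000)
rate change Δω = (-0.01177778, -0.00528000, -0.00902000)
I·α + gyro = (0.0200, 0.0000, 0.1100)

F = (2.1000, 2.9000, 0.6000)
τ = (0.0200, 0.0000, 0.1100)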